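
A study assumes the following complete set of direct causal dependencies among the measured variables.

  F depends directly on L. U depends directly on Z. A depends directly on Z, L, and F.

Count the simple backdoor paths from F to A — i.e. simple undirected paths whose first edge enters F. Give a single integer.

1

A backdoor path from F to A is any simple undirected path whose first edge points into F (i.e. leaves F via a parent).
Parents of F: {L}.
Enumerating:
  P1: F <- L -> A
That exhausts the simple backdoor paths. Count: 1.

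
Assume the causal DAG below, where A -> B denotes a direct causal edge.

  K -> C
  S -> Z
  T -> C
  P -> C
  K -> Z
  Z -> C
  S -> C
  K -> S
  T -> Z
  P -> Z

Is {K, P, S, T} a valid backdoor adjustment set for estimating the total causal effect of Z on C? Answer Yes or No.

Yes

Backdoor paths from Z to C (paths whose first edge points into Z):
  P1: Z <- P -> C
  P2: Z <- T -> C
  P3: Z <- K -> S -> C
  P4: Z <- K -> C
  P5: Z <- S <- K -> C
  P6: Z <- S -> C
Condition 1 (no descendant of Z in the set): holds — descendants of Z are {C}; none are in {K, P, S, T}.
Condition 2 (every backdoor path blocked by {K, P, S, T}):
  P1: blocked at fork node P ∈ conditioning set.
  P2: blocked at fork node T ∈ conditioning set.
  P3: blocked at fork node K ∈ conditioning set.
  P4: blocked at fork node K ∈ conditioning set.
  P5: blocked at chain node S ∈ conditioning set.
  P6: blocked at fork node S ∈ conditioning set.
{K, P, S, T} satisfies the backdoor criterion.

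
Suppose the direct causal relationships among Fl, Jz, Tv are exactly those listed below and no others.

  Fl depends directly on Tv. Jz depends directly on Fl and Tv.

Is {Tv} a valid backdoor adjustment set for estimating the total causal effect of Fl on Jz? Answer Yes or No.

Backdoor paths from Fl to Jz (paths whose first edge points into Fl):
  P1: Fl <- Tv -> Jz
Condition 1 (no descendant of Fl in the set): holds — descendants of Fl are {Jz}; none are in {Tv}.
Condition 2 (every backdoor path blocked by {Tv}):
  P1: blocked at fork node Tv ∈ conditioning set.
{Tv} satisfies the backdoor criterion.

Yes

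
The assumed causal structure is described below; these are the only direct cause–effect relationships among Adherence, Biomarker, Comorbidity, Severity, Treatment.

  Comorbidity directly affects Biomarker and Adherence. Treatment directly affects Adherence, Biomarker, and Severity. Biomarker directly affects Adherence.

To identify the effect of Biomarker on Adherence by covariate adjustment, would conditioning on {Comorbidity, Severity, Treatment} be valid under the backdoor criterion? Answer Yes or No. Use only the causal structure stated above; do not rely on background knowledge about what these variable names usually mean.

Yes

Backdoor paths from Biomarker to Adherence (paths whose first edge points into Biomarker):
  P1: Biomarker <- Treatment -> Adherence
  P2: Biomarker <- Comorbidity -> Adherence
Condition 1 (no descendant of Biomarker in the set): holds — descendants of Biomarker are {Adherence}; none are in {Comorbidity, Severity, Treatment}.
Condition 2 (every backdoor path blocked by {Comorbidity, Severity, Treatment}):
  P1: blocked at fork node Treatment ∈ conditioning set.
  P2: blocked at fork node Comorbidity ∈ conditioning set.
{Comorbidity, Severity, Treatment} satisfies the backdoor criterion.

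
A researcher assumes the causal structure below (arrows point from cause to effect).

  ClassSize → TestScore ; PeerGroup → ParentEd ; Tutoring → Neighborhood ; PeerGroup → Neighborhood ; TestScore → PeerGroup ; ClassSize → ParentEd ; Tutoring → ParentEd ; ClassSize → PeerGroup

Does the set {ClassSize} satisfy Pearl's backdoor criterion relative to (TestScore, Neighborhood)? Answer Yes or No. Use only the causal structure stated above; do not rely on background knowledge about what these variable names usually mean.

Backdoor paths from TestScore to Neighborhood (paths whose first edge points into TestScore):
  P1: TestScore <- ClassSize -> PeerGroup -> Neighborhood
  P2: TestScore <- ClassSize -> PeerGroup -> ParentEd <- Tutoring -> Neighborhood
  P3: TestScore <- ClassSize -> ParentEd <- Tutoring -> Neighborhood
  P4: TestScore <- ClassSize -> ParentEd <- PeerGroup -> Neighborhood
Condition 1 (no descendant of TestScore in the set): holds — descendants of TestScore are {Neighborhood, ParentEd, PeerGroup}; none are in {ClassSize}.
Condition 2 (every backdoor path blocked by {ClassSize}):
  P1: blocked at fork node ClassSize ∈ conditioning set.
  P2: blocked at fork node ClassSize ∈ conditioning set.
  P3: blocked at fork node ClassSize ∈ conditioning set.
  P4: blocked at fork node ClassSize ∈ conditioning set.
{ClassSize} satisfies the backdoor criterion.

Yes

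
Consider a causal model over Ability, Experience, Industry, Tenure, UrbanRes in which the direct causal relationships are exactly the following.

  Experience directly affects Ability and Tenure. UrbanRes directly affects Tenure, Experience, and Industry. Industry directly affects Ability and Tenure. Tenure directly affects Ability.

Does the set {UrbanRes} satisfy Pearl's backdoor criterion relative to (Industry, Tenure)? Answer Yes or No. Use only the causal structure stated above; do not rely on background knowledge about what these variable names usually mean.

Yes

Backdoor paths from Industry to Tenure (paths whose first edge points into Industry):
  P1: Industry <- UrbanRes -> Experience -> Tenure
  P2: Industry <- UrbanRes -> Experience -> Ability <- Tenure
  P3: Industry <- UrbanRes -> Tenure
Condition 1 (no descendant of Industry in the set): holds — descendants of Industry are {Ability, Tenure}; none are in {UrbanRes}.
Condition 2 (every backdoor path blocked by {UrbanRes}):
  P1: blocked at fork node UrbanRes ∈ conditioning set.
  P2: blocked at fork node UrbanRes ∈ conditioning set.
  P3: blocked at fork node UrbanRes ∈ conditioning set.
{UrbanRes} satisfies the backdoor criterion.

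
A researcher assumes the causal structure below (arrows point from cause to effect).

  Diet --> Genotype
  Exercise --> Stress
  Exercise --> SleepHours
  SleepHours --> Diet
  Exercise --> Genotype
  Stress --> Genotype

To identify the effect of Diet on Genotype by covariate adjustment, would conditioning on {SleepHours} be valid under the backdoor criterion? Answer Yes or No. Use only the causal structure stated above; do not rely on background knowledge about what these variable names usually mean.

Yes

Backdoor paths from Diet to Genotype (paths whose first edge points into Diet):
  P1: Diet <- SleepHours <- Exercise -> Stress -> Genotype
  P2: Diet <- SleepHours <- Exercise -> Genotype
Condition 1 (no descendant of Diet in the set): holds — descendants of Diet are {Genotype}; none are in {SleepHours}.
Condition 2 (every backdoor path blocked by {SleepHours}):
  P1: blocked at chain node SleepHours ∈ conditioning set.
  P2: blocked at chain node SleepHours ∈ conditioning set.
{SleepHours} satisfies the backdoor criterion.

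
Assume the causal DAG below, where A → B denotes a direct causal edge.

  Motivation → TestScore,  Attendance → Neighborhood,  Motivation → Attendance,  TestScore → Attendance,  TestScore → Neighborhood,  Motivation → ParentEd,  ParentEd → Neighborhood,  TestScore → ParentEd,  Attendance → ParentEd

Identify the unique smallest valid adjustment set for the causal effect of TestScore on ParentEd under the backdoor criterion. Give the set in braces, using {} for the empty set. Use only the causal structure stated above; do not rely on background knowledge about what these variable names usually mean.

Variables eligible for adjustment (non-descendants of TestScore, excluding TestScore and ParentEd): {Motivation}.
Backdoor paths from TestScore to ParentEd:
  P1: TestScore <- Motivation -> Attendance -> ParentEd
  P2: TestScore <- Motivation -> Attendance -> Neighborhood <- ParentEd
  P3: TestScore <- Motivation -> ParentEd
The empty set is not sufficient: P1 (TestScore <- Motivation -> Attendance -> ParentEd) has no collider blocking it and no conditioned non-collider, so it is open.
Try {Motivation}:
  P1: blocked at fork node Motivation ∈ conditioning set.
  P2: blocked at fork node Motivation ∈ conditioning set.
  P3: blocked at fork node Motivation ∈ conditioning set.
{Motivation} contains no descendant of TestScore and blocks every backdoor path.
{Motivation} is the unique smallest valid adjustment set.

{Motivation}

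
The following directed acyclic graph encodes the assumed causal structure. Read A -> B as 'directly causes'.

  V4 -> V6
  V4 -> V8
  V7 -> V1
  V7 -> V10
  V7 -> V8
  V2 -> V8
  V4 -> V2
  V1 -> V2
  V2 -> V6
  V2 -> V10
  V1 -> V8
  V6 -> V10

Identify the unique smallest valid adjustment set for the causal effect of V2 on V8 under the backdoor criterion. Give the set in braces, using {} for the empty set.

Variables eligible for adjustment (non-descendants of V2, excluding V2 and V8): {V1, V4, V7}.
Backdoor paths from V2 to V8:
  P1: V2 <- V4 -> V6 -> V10 <- V7 -> V1 -> V8
  P2: V2 <- V4 -> V6 -> V10 <- V7 -> V8
  P3: V2 <- V4 -> V8
  P4: V2 <- V1 <- V7 -> V10 <- V6 <- V4 -> V8
  P5: V2 <- V1 <- V7 -> V8
  P6: V2 <- V1 -> V8
The empty set is not sufficient: P3 (V2 <- V4 -> V8) has no collider blocking it and no conditioned non-collider, so it is open.
Try {V1, V4}:
  P1: blocked at fork node V4 ∈ conditioning set.
  P2: blocked at fork node V4 ∈ conditioning set.
  P3: blocked at fork node V4 ∈ conditioning set.
  P4: blocked at chain node V1 ∈ conditioning set.
  P5: blocked at chain node V1 ∈ conditioning set.
  P6: blocked at fork node V1 ∈ conditioning set.
{V1, V4} contains no descendant of V2 and blocks every backdoor path.
Every element of {V1, V4} is needed (dropping V1 leaves P5 open; dropping V4 leaves P3 open), so no proper subset is valid.
Among all size-2 subsets of the eligible variables, only {V1, V4} blocks every backdoor path, so it is the unique smallest valid adjustment set.

{V1, V4}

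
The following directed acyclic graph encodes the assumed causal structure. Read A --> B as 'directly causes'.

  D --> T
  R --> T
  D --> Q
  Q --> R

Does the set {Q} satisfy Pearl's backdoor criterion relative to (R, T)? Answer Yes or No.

Backdoor paths from R to T (paths whose first edge points into R):
  P1: R <- Q <- D -> T
Condition 1 (no descendant of R in the set): holds — descendants of R are {T}; none are in {Q}.
Condition 2 (every backdoor path blocked by {Q}):
  P1: blocked at chain node Q ∈ conditioning set.
{Q} satisfies the backdoor criterion.

Yes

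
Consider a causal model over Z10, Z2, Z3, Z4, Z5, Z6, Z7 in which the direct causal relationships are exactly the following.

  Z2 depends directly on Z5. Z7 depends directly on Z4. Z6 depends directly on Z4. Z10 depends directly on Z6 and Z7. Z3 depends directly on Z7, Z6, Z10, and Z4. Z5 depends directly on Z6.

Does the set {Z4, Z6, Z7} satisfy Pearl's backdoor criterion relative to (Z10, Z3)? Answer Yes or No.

Backdoor paths from Z10 to Z3 (paths whose first edge points into Z10):
  P1: Z10 <- Z6 <- Z4 -> Z7 -> Z3
  P2: Z10 <- Z6 <- Z4 -> Z3
  P3: Z10 <- Z6 -> Z3
  P4: Z10 <- Z7 <- Z4 -> Z6 -> Z3
  P5: Z10 <- Z7 <- Z4 -> Z3
  P6: Z10 <- Z7 -> Z3
Condition 1 (no descendant of Z10 in the set): holds — descendants of Z10 are {Z3}; none are in {Z4, Z6, Z7}.
Condition 2 (every backdoor path blocked by {Z4, Z6, Z7}):
  P1: blocked at chain node Z6 ∈ conditioning set.
  P2: blocked at chain node Z6 ∈ conditioning set.
  P3: blocked at fork node Z6 ∈ conditioning set.
  P4: blocked at chain node Z7 ∈ conditioning set.
  P5: blocked at chain node Z7 ∈ conditioning set.
  P6: blocked at fork node Z7 ∈ conditioning set.
{Z4, Z6, Z7} satisfies the backdoor criterion.

Yes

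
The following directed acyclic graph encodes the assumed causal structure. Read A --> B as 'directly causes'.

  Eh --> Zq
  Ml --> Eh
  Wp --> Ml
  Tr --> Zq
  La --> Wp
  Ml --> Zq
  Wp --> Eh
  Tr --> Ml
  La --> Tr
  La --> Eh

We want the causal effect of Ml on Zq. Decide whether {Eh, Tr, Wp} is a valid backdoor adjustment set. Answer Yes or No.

Backdoor paths from Ml to Zq (paths whose first edge points into Ml):
  P1: Ml <- Tr <- La -> Wp -> Eh -> Zq
  P2: Ml <- Tr <- La -> Eh -> Zq
  P3: Ml <- Tr -> Zq
  P4: Ml <- Wp <- La -> Tr -> Zq
  P5: Ml <- Wp <- La -> Eh -> Zq
  P6: Ml <- Wp -> Eh <- La -> Tr -> Zq
  P7: Ml <- Wp -> Eh -> Zq
Condition 1 (no descendant of Ml in the set): FAILS — Eh is a descendant of Ml.
Condition 2 (every backdoor path blocked by {Eh, Tr, Wp}):
  P1: blocked at chain node Tr ∈ conditioning set.
  P2: blocked at chain node Tr ∈ conditioning set.
  P3: blocked at fork node Tr ∈ conditioning set.
  P4: blocked at chain node Wp ∈ conditioning set.
  P5: blocked at chain node Wp ∈ conditioning set.
  P6: blocked at fork node Wp ∈ conditioning set.
  P7: blocked at fork node Wp ∈ conditioning set.
{Eh, Tr, Wp} does not satisfy the backdoor criterion.

No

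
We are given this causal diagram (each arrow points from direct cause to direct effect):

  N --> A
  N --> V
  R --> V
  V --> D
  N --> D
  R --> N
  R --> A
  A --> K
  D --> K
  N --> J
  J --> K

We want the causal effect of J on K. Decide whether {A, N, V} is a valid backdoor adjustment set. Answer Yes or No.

Yes

Backdoor paths from J to K (paths whose first edge points into J):
  P1: J <- N <- R -> A -> K
  P2: J <- N <- R -> V -> D -> K
  P3: J <- N -> A <- R -> V -> D -> K
  P4: J <- N -> A -> K
  P5: J <- N -> V <- R -> A -> K
  P6: J <- N -> V -> D -> K
  P7: J <- N -> D <- V <- R -> A -> K
  P8: J <- N -> D -> K
Condition 1 (no descendant of J in the set): holds — descendants of J are {K}; none are in {A, N, V}.
Condition 2 (every backdoor path blocked by {A, N, V}):
  P1: blocked at chain node N ∈ conditioning set.
  P2: blocked at chain node N ∈ conditioning set.
  P3: blocked at fork node N ∈ conditioning set.
  P4: blocked at fork node N ∈ conditioning set.
  P5: blocked at fork node N ∈ conditioning set.
  P6: blocked at fork node N ∈ conditioning set.
  P7: blocked at fork node N ∈ conditioning set.
  P8: blocked at fork node N ∈ conditioning set.
{A, N, V} satisfies the backdoor criterion.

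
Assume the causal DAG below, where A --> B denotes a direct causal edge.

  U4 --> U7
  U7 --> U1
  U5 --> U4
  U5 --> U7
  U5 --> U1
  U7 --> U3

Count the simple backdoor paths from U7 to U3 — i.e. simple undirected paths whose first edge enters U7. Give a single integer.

A backdoor path from U7 to U3 is any simple undirected path whose first edge points into U7 (i.e. leaves U7 via a parent).
Parents of U7: {U4, U5}.
No simple path from any parent of U7 reaches U3 without revisiting U7, so there are no backdoor paths.

0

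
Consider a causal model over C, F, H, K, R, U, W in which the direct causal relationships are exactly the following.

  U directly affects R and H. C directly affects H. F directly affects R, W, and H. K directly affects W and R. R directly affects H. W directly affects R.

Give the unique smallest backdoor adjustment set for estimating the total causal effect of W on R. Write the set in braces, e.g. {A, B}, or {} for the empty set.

{F, K}

Variables eligible for adjustment (non-descendants of W, excluding W and R): {C, F, K, U}.
Backdoor paths from W to R:
  P1: W <- F -> R
  P2: W <- F -> H <- U -> R
  P3: W <- F -> H <- R
  P4: W <- K -> R
The empty set is not sufficient: P1 (W <- F -> R) has no collider blocking it and no conditioned non-collider, so it is open.
Try {F, K}:
  P1: blocked at fork node F ∈ conditioning set.
  P2: blocked at fork node F ∈ conditioning set.
  P3: blocked at fork node F ∈ conditioning set.
  P4: blocked at fork node K ∈ conditioning set.
{F, K} contains no descendant of W and blocks every backdoor path.
Every element of {F, K} is needed (dropping F leaves P1 open; dropping K leaves P4 open), so no proper subset is valid.
Among all size-2 subsets of the eligible variables, only {F, K} blocks every backdoor path, so it is the unique smallest valid adjustment set.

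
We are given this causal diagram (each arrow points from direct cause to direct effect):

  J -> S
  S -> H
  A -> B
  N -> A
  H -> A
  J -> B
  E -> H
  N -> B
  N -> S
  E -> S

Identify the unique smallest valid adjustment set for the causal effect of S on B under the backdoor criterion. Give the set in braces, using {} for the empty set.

{E, J, N}

Variables eligible for adjustment (non-descendants of S, excluding S and B): {E, J, N}.
Backdoor paths from S to B:
  P1: S <- J -> B
  P2: S <- N -> A -> B
  P3: S <- N -> B
  P4: S <- E -> H -> A <- N -> B
  P5: S <- E -> H -> A -> B
The empty set is not sufficient: P1 (S <- J -> B) has no collider blocking it and no conditioned non-collider, so it is open.
Try {E, J, N}:
  P1: blocked at fork node J ∈ conditioning set.
  P2: blocked at fork node N ∈ conditioning set.
  P3: blocked at fork node N ∈ conditioning set.
  P4: blocked at fork node E ∈ conditioning set.
  P5: blocked at fork node E ∈ conditioning set.
{E, J, N} contains no descendant of S and blocks every backdoor path.
Every element of {E, J, N} is needed (dropping E leaves P5 open; dropping J leaves P1 open; dropping N leaves P2 open), so no proper subset is valid.
Among all size-3 subsets of the eligible variables, only {E, J, N} blocks every backdoor path, so it is the unique smallest valid adjustment set.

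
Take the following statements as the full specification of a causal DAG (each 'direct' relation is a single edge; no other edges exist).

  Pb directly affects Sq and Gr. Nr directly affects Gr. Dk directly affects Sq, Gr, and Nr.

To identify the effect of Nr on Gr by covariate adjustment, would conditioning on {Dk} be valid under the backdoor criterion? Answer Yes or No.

Backdoor paths from Nr to Gr (paths whose first edge points into Nr):
  P1: Nr <- Dk -> Sq <- Pb -> Gr
  P2: Nr <- Dk -> Gr
Condition 1 (no descendant of Nr in the set): holds — descendants of Nr are {Gr}; none are in {Dk}.
Condition 2 (every backdoor path blocked by {Dk}):
  P1: blocked at fork node Dk ∈ conditioning set.
  P2: blocked at fork node Dk ∈ conditioning set.
{Dk} satisfies the backdoor criterion.

Yes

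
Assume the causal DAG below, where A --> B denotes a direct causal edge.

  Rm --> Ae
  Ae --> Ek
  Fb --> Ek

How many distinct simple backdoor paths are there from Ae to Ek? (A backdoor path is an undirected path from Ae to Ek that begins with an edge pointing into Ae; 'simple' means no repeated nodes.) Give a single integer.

A backdoor path from Ae to Ek is any simple undirected path whose first edge points into Ae (i.e. leaves Ae via a parent).
Parents of Ae: {Rm}.
No simple path from any parent of Ae reaches Ek without revisiting Ae, so there are no backdoor paths.

0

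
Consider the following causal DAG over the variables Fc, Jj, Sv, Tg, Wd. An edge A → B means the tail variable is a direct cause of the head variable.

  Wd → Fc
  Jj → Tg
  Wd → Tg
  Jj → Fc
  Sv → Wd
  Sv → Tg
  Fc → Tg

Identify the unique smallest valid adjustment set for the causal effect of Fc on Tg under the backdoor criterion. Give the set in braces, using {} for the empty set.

Variables eligible for adjustment (non-descendants of Fc, excluding Fc and Tg): {Jj, Sv, Wd}.
Backdoor paths from Fc to Tg:
  P1: Fc <- Jj -> Tg
  P2: Fc <- Wd <- Sv -> Tg
  P3: Fc <- Wd -> Tg
The empty set is not sufficient: P1 (Fc <- Jj -> Tg) has no collider blocking it and no conditioned non-collider, so it is open.
Try {Jj, Wd}:
  P1: blocked at fork node Jj ∈ conditioning set.
  P2: blocked at chain node Wd ∈ conditioning set.
  P3: blocked at fork node Wd ∈ conditioning set.
{Jj, Wd} contains no descendant of Fc and blocks every backdoor path.
Every element of {Jj, Wd} is needed (dropping Jj leaves P1 open; dropping Wd leaves P2 open), so no proper subset is valid.
Among all size-2 subsets of the eligible variables, only {Jj, Wd} blocks every backdoor path, so it is the unique smallest valid adjustment set.

{Jj, Wd}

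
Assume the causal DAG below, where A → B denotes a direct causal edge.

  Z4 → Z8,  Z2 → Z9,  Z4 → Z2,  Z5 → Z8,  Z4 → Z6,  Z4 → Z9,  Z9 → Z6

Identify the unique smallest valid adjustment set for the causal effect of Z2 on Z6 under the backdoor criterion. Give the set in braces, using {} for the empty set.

{Z4}

Variables eligible for adjustment (non-descendants of Z2, excluding Z2 and Z6): {Z4, Z5, Z8}.
Backdoor paths from Z2 to Z6:
  P1: Z2 <- Z4 -> Z9 -> Z6
  P2: Z2 <- Z4 -> Z6
The empty set is not sufficient: P1 (Z2 <- Z4 -> Z9 -> Z6) has no collider blocking it and no conditioned non-collider, so it is open.
Try {Z4}:
  P1: blocked at fork node Z4 ∈ conditioning set.
  P2: blocked at fork node Z4 ∈ conditioning set.
{Z4} contains no descendant of Z2 and blocks every backdoor path.
No other singleton works — e.g. {Z5} leaves P1 open — so {Z4} is the unique smallest valid adjustment set.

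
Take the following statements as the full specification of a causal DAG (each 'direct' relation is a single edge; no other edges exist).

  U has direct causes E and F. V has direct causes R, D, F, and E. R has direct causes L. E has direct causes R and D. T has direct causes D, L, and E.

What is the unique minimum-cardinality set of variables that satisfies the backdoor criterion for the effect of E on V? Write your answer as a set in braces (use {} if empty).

Variables eligible for adjustment (non-descendants of E, excluding E and V): {D, F, L, R}.
Backdoor paths from E to V:
  P1: E <- D -> T <- L -> R -> V
  P2: E <- D -> V
  P3: E <- R <- L -> T <- D -> V
  P4: E <- R -> V
The empty set is not sufficient: P2 (E <- D -> V) has no collider blocking it and no conditioned non-collider, so it is open.
Try {D, R}:
  P1: blocked at fork node D ∈ conditioning set.
  P2: blocked at fork node D ∈ conditioning set.
  P3: blocked at chain node R ∈ conditioning set.
  P4: blocked at fork node R ∈ conditioning set.
{D, R} contains no descendant of E and blocks every backdoor path.
Every element of {D, R} is needed (dropping D leaves P2 open; dropping R leaves P4 open), so no proper subset is valid.
Among all size-2 subsets of the eligible variables, only {D, R} blocks every backdoor path, so it is the unique smallest valid adjustment set.

{D, R}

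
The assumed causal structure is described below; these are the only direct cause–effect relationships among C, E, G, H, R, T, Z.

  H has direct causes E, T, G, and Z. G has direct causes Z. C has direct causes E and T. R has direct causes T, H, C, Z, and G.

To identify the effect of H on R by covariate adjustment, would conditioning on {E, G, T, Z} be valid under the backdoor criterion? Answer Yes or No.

Backdoor paths from H to R (paths whose first edge points into H):
  P1: H <- T -> C -> R
  P2: H <- T -> R
  P3: H <- Z -> G -> R
  P4: H <- Z -> R
  P5: H <- E -> C <- T -> R
  P6: H <- E -> C -> R
  P7: H <- G <- Z -> R
  P8: H <- G -> R
Condition 1 (no descendant of H in the set): holds — descendants of H are {R}; none are in {E, G, T, Z}.
Condition 2 (every backdoor path blocked by {E, G, T, Z}):
  P1: blocked at fork node T ∈ conditioning set.
  P2: blocked at fork node T ∈ conditioning set.
  P3: blocked at fork node Z ∈ conditioning set.
  P4: blocked at fork node Z ∈ conditioning set.
  P5: blocked at fork node E ∈ conditioning set.
  P6: blocked at fork node E ∈ conditioning set.
  P7: blocked at chain node G ∈ conditioning set.
  P8: blocked at fork node G ∈ conditioning set.
{E, G, T, Z} satisfies the backdoor criterion.

Yes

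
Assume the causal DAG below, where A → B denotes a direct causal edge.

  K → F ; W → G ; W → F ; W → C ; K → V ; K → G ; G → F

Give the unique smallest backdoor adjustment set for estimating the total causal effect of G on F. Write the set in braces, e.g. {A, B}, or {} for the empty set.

{K, W}

Variables eligible for adjustment (non-descendants of G, excluding G and F): {C, K, V, W}.
Backdoor paths from G to F:
  P1: G <- K -> F
  P2: G <- W -> F
The empty set is not sufficient: P1 (G <- K -> F) has no collider blocking it and no conditioned non-collider, so it is open.
Try {K, W}:
  P1: blocked at fork node K ∈ conditioning set.
  P2: blocked at fork node W ∈ conditioning set.
{K, W} contains no descendant of G and blocks every backdoor path.
Every element of {K, W} is needed (dropping K leaves P1 open; dropping W leaves P2 open), so no proper subset is valid.
Among all size-2 subsets of the eligible variables, only {K, W} blocks every backdoor path, so it is the unique smallest valid adjustment set.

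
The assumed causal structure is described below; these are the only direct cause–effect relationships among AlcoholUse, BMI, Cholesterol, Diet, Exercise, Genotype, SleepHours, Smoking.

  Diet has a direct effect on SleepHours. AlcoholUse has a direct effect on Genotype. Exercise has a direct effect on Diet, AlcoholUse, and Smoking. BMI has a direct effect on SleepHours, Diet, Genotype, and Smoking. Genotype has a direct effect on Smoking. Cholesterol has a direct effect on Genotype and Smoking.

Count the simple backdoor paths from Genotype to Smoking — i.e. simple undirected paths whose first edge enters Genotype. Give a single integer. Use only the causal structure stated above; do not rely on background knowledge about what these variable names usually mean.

7

A backdoor path from Genotype to Smoking is any simple undirected path whose first edge points into Genotype (i.e. leaves Genotype via a parent).
Parents of Genotype: {AlcoholUse, BMI, Cholesterol}.
Enumerating:
  P1: Genotype <- BMI -> Diet <- Exercise -> Smoking
  P2: Genotype <- BMI -> SleepHours <- Diet <- Exercise -> Smoking
  P3: Genotype <- BMI -> Smoking
  P4: Genotype <- AlcoholUse <- Exercise -> Diet <- BMI -> Smoking
  P5: Genotype <- AlcoholUse <- Exercise -> Diet -> SleepHours <- BMI -> Smoking
  P6: Genotype <- AlcoholUse <- Exercise -> Smoking
  P7: Genotype <- Cholesterol -> Smoking
That exhausts the simple backdoor paths. Count: 7.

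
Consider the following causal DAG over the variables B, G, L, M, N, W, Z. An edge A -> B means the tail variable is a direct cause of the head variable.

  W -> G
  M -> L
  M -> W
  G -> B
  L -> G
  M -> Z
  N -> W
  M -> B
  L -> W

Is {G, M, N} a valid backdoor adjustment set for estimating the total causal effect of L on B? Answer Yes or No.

Backdoor paths from L to B (paths whose first edge points into L):
  P1: L <- M -> W -> G -> B
  P2: L <- M -> B
Condition 1 (no descendant of L in the set): FAILS — G is a descendant of L.
Condition 2 (every backdoor path blocked by {G, M, N}):
  P1: blocked at fork node M ∈ conditioning set.
  P2: blocked at fork node M ∈ conditioning set.
{G, M, N} does not satisfy the backdoor criterion.

No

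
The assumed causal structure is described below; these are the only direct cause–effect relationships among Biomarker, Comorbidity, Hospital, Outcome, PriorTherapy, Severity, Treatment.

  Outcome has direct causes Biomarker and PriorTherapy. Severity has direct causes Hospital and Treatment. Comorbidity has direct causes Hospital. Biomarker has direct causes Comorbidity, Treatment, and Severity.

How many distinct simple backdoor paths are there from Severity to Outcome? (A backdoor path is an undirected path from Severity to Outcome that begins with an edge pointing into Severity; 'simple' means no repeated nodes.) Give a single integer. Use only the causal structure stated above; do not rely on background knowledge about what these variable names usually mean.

A backdoor path from Severity to Outcome is any simple undirected path whose first edge points into Severity (i.e. leaves Severity via a parent).
Parents of Severity: {Hospital, Treatment}.
Enumerating:
  P1: Severity <- Treatment -> Biomarker -> Outcome
  P2: Severity <- Hospital -> Comorbidity -> Biomarker -> Outcome
That exhausts the simple backdoor paths. Count: 2.

2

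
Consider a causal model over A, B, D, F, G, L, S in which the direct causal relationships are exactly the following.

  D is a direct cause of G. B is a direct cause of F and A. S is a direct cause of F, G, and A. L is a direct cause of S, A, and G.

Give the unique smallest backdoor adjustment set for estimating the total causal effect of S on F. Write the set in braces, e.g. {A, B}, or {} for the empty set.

{}

Variables eligible for adjustment (non-descendants of S, excluding S and F): {B, D, L}.
Backdoor paths from S to F:
  P1: S <- L -> A <- B -> F
Each backdoor path contains an unconditioned collider, so every path is already blocked with the empty conditioning set:
  P1: blocked at collider A (neither it nor any descendant is in the conditioning set).
The empty set is therefore the unique smallest valid set.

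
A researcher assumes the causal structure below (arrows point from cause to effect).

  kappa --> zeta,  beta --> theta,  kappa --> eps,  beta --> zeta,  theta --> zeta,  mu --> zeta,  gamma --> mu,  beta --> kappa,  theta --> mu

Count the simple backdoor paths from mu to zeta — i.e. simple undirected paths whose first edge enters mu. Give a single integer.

A backdoor path from mu to zeta is any simple undirected path whose first edge points into mu (i.e. leaves mu via a parent).
Parents of mu: {gamma, theta}.
Enumerating:
  P1: mu <- theta <- beta -> kappa -> zeta
  P2: mu <- theta <- beta -> zeta
  P3: mu <- theta -> zeta
That exhausts the simple backdoor paths. Count: 3.

3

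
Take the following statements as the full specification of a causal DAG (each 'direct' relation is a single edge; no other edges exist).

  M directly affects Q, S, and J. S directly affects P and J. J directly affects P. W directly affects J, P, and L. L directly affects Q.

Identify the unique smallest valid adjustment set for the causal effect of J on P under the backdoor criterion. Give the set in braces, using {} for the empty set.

{S, W}

Variables eligible for adjustment (non-descendants of J, excluding J and P): {L, M, Q, S, W}.
Backdoor paths from J to P:
  P1: J <- M -> S -> P
  P2: J <- M -> Q <- L <- W -> P
  P3: J <- W -> L -> Q <- M -> S -> P
  P4: J <- W -> P
  P5: J <- S <- M -> Q <- L <- W -> P
  P6: J <- S -> P
The empty set is not sufficient: P1 (J <- M -> S -> P) has no collider blocking it and no conditioned non-collider, so it is open.
Try {S, W}:
  P1: blocked at chain node S ∈ conditioning set.
  P2: blocked at collider Q (neither it nor any descendant is in the conditioning set).
  P3: blocked at fork node W ∈ conditioning set.
  P4: blocked at fork node W ∈ conditioning set.
  P5: blocked at chain node S ∈ conditioning set.
  P6: blocked at fork node S ∈ conditioning set.
{S, W} contains no descendant of J and blocks every backdoor path.
Every element of {S, W} is needed (dropping S leaves P1 open; dropping W leaves P4 open), so no proper subset is valid.
Among all size-2 subsets of the eligible variables, only {S, W} blocks every backdoor path, so it is the unique smallest valid adjustment set.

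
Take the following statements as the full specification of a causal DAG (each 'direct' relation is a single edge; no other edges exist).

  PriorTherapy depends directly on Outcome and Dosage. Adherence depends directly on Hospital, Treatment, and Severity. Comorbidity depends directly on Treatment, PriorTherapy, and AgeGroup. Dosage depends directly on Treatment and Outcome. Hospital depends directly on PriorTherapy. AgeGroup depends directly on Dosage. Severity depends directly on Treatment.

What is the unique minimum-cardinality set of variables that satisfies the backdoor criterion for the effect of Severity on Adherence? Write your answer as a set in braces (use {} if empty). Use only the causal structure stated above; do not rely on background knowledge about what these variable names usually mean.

Variables eligible for adjustment (non-descendants of Severity, excluding Severity and Adherence): {AgeGroup, Comorbidity, Dosage, Hospital, Outcome, PriorTherapy, Treatment}.
Backdoor paths from Severity to Adherence:
  P1: Severity <- Treatment -> Dosage <- Outcome -> PriorTherapy -> Hospital -> Adherence
  P2: Severity <- Treatment -> Dosage -> PriorTherapy -> Hospital -> Adherence
  P3: Severity <- Treatment -> Dosage -> AgeGroup -> Comorbidity <- PriorTherapy -> Hospital -> Adherence
  P4: Severity <- Treatment -> Comorbidity <- PriorTherapy -> Hospital -> Adherence
  P5: Severity <- Treatment -> Comorbidity <- AgeGroup <- Dosage <- Outcome -> PriorTherapy -> Hospital -> Adherence
  P6: Severity <- Treatment -> Comorbidity <- AgeGroup <- Dosage -> PriorTherapy -> Hospital -> Adherence
  P7: Severity <- Treatment -> Adherence
The empty set is not sufficient: P2 (Severity <- Treatment -> Dosage -> PriorTherapy -> Hospital -> Adherence) has no collider blocking it and no conditioned non-collider, so it is open.
Try {Treatment}:
  P1: blocked at fork node Treatment ∈ conditioning set.
  P2: blocked at fork node Treatment ∈ conditioning set.
  P3: blocked at fork node Treatment ∈ conditioning set.
  P4: blocked at fork node Treatment ∈ conditioning set.
  P5: blocked at fork node Treatment ∈ conditioning set.
  P6: blocked at fork node Treatment ∈ conditioning set.
  P7: blocked at fork node Treatment ∈ conditioning set.
{Treatment} contains no descendant of Severity and blocks every backdoor path.
No other singleton works — e.g. {Outcome} leaves P2 open — so {Treatment} is the unique smallest valid adjustment set.

{Treatment}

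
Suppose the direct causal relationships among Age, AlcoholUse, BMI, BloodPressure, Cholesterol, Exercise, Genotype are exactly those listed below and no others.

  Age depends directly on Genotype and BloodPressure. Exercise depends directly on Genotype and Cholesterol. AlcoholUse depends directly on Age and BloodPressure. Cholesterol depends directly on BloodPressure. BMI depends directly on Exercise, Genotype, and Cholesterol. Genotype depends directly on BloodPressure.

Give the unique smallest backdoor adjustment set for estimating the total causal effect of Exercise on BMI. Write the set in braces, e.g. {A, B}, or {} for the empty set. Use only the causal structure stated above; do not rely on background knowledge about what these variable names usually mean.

{Cholesterol, Genotype}

Variables eligible for adjustment (non-descendants of Exercise, excluding Exercise and BMI): {Age, AlcoholUse, BloodPressure, Cholesterol, Genotype}.
Backdoor paths from Exercise to BMI:
  P1: Exercise <- Genotype <- BloodPressure -> Cholesterol -> BMI
  P2: Exercise <- Genotype -> Age <- BloodPressure -> Cholesterol -> BMI
  P3: Exercise <- Genotype -> Age -> AlcoholUse <- BloodPressure -> Cholesterol -> BMI
  P4: Exercise <- Genotype -> BMI
  P5: Exercise <- Cholesterol <- BloodPressure -> Genotype -> BMI
  P6: Exercise <- Cholesterol <- BloodPressure -> Age <- Genotype -> BMI
  P7: Exercise <- Cholesterol <- BloodPressure -> AlcoholUse <- Age <- Genotype -> BMI
  P8: Exercise <- Cholesterol -> BMI
The empty set is not sufficient: P1 (Exercise <- Genotype <- BloodPressure -> Cholesterol -> BMI) has no collider blocking it and no conditioned non-collider, so it is open.
Try {Cholesterol, Genotype}:
  P1: blocked at chain node Genotype ∈ conditioning set.
  P2: blocked at fork node Genotype ∈ conditioning set.
  P3: blocked at fork node Genotype ∈ conditioning set.
  P4: blocked at fork node Genotype ∈ conditioning set.
  P5: blocked at chain node Cholesterol ∈ conditioning set.
  P6: blocked at chain node Cholesterol ∈ conditioning set.
  P7: blocked at chain node Cholesterol ∈ conditioning set.
  P8: blocked at fork node Cholesterol ∈ conditioning set.
{Cholesterol, Genotype} contains no descendant of Exercise and blocks every backdoor path.
Every element of {Cholesterol, Genotype} is needed (dropping Cholesterol leaves P8 open; dropping Genotype leaves P4 open), so no proper subset is valid.
Among all size-2 subsets of the eligible variables, only {Cholesterol, Genotype} blocks every backdoor path, so it is the unique smallest valid adjustment set.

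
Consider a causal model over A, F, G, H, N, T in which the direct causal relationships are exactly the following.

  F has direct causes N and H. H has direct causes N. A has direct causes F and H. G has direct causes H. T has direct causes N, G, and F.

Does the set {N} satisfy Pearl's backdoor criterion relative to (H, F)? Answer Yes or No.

Backdoor paths from H to F (paths whose first edge points into H):
  P1: H <- N -> F
  P2: H <- N -> T <- F
Condition 1 (no descendant of H in the set): holds — descendants of H are {A, F, G, T}; none are in {N}.
Condition 2 (every backdoor path blocked by {N}):
  P1: blocked at fork node N ∈ conditioning set.
  P2: blocked at fork node N ∈ conditioning set.
{N} satisfies the backdoor criterion.

Yes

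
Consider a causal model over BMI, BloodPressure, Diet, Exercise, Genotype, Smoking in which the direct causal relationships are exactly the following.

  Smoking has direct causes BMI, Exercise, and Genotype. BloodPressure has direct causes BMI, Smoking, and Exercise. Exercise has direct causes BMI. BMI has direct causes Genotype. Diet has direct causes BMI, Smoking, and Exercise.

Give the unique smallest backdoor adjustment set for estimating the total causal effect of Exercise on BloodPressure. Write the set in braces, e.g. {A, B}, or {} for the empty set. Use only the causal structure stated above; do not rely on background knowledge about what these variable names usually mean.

Variables eligible for adjustment (non-descendants of Exercise, excluding Exercise and BloodPressure): {BMI, Genotype}.
Backdoor paths from Exercise to BloodPressure:
  P1: Exercise <- BMI <- Genotype -> Smoking -> BloodPressure
  P2: Exercise <- BMI -> Smoking -> BloodPressure
  P3: Exercise <- BMI -> BloodPressure
  P4: Exercise <- BMI -> Diet <- Smoking -> BloodPressure
The empty set is not sufficient: P1 (Exercise <- BMI <- Genotype -> Smoking -> BloodPressure) has no collider blocking it and no conditioned non-collider, so it is open.
Try {BMI}:
  P1: blocked at chain node BMI ∈ conditioning set.
  P2: blocked at fork node BMI ∈ conditioning set.
  P3: blocked at fork node BMI ∈ conditioning set.
  P4: blocked at fork node BMI ∈ conditioning set.
{BMI} contains no descendant of Exercise and blocks every backdoor path.
No other singleton works — e.g. {Genotype} leaves P2 open — so {BMI} is the unique smallest valid adjustment set.

{BMI}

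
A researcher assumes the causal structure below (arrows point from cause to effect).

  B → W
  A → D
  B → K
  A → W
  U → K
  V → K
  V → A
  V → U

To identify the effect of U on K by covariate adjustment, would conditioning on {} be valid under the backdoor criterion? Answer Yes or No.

Backdoor paths from U to K (paths whose first edge points into U):
  P1: U <- V -> A -> W <- B -> K
  P2: U <- V -> K
Condition 1 (no descendant of U in the set): holds — descendants of U are {K}; none are in {}.
Condition 2 (every backdoor path blocked by {}):
  P1: blocked at collider W (neither it nor any descendant is in the conditioning set).
  P2: open — no interior node is in the conditioning set.
{} does not satisfy the backdoor criterion.

No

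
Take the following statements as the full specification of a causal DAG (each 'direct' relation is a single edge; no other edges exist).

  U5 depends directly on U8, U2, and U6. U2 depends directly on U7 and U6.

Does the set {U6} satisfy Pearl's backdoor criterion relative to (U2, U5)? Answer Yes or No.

Backdoor paths from U2 to U5 (paths whose first edge points into U2):
  P1: U2 <- U6 -> U5
Condition 1 (no descendant of U2 in the set): holds — descendants of U2 are {U5}; none are in {U6}.
Condition 2 (every backdoor path blocked by {U6}):
  P1: blocked at fork node U6 ∈ conditioning set.
{U6} satisfies the backdoor criterion.

Yes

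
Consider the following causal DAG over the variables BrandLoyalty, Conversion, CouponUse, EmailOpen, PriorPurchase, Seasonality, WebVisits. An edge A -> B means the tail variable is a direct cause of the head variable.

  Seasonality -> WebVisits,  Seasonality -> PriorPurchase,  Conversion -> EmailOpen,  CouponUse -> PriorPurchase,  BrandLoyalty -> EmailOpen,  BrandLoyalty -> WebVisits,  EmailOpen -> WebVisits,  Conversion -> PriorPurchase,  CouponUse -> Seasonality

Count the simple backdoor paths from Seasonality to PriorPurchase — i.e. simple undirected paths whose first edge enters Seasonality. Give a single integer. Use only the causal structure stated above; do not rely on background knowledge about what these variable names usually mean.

A backdoor path from Seasonality to PriorPurchase is any simple undirected path whose first edge points into Seasonality (i.e. leaves Seasonality via a parent).
Parents of Seasonality: {CouponUse}.
Enumerating:
  P1: Seasonality <- CouponUse -> PriorPurchase
That exhausts the simple backdoor paths. Count: 1.

1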